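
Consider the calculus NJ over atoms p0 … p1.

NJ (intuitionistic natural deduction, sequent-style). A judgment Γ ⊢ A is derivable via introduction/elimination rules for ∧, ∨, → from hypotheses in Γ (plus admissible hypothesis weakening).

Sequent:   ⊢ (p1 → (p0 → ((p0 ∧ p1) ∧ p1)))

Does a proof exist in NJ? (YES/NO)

Proof tree:
[→I]  ⊢ (p1 → (p0 → ((p0 ∧ p1) ∧ p1)))
  [→I] p1 ⊢ (p0 → ((p0 ∧ p1) ∧ p1))
    [∧I] p1, p0 ⊢ ((p0 ∧ p1) ∧ p1)
      [∧I] p1, p0 ⊢ (p0 ∧ p1)
        [Ax] p0 ⊢ p0
        [Ax] p1 ⊢ p1
      [Ax] p1 ⊢ p1

Result: YES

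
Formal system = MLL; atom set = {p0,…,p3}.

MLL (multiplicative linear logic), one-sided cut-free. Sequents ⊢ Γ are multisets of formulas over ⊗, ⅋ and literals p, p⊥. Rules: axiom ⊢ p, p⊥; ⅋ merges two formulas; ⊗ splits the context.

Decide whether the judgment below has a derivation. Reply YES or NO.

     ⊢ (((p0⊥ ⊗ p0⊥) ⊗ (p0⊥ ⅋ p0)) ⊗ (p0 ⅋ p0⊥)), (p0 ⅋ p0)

Proof tree:
[⅋]  ⊢ (((p0⊥ ⊗ p0⊥) ⊗ (p0⊥ ⅋ p0)) ⊗ (p0 ⅋ p0⊥)), (p0 ⅋ p0)
  [⊗]  ⊢ p0, p0, (((p0⊥ ⊗ p0⊥) ⊗ (p0⊥ ⅋ p0)) ⊗ (p0 ⅋ p0⊥))
    [⊗]  ⊢ p0, p0, ((p0⊥ ⊗ p0⊥) ⊗ (p0⊥ ⅋ p0))
      [⊗]  ⊢ p0, p0, (p0⊥ ⊗ p0⊥)
        [Ax]  ⊢ p0, p0⊥
        [Ax]  ⊢ p0, p0⊥
      [⅋]  ⊢ (p0⊥ ⅋ p0)
        [Ax]  ⊢ p0, p0⊥
    [⅋]  ⊢ (p0 ⅋ p0⊥)
      [Ax]  ⊢ p0, p0⊥

Result: YES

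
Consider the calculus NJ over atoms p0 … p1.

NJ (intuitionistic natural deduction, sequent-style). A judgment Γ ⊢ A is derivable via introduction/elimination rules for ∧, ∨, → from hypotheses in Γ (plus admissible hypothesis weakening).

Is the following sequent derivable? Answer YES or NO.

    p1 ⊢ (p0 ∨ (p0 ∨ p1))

Derivation (root first):
[∨I₂] p1 ⊢ (p0 ∨ (p0 ∨ p1))
  [∨I₂] p1 ⊢ (p0 ∨ p1)
    [Ax] p1 ⊢ p1

Result: YES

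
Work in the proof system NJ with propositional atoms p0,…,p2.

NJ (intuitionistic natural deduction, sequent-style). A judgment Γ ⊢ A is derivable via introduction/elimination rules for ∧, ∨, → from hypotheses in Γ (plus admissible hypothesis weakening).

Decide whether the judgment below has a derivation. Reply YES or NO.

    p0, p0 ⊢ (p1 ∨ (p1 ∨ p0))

Derivation trace:
[Wk] p0, p0 ⊢ (p1 ∨ (p1 ∨ p0))
  [∨I₂] p0 ⊢ (p1 ∨ (p1 ∨ p0))
    [∨I₂] p0 ⊢ (p1 ∨ p0)
      [Ax] p0 ⊢ p0

Result: YES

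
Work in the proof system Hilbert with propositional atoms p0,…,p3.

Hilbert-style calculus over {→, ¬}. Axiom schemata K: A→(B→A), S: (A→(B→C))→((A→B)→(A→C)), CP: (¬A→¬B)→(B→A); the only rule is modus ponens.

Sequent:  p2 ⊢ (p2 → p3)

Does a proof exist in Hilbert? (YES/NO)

Enumerate valuations to refute Γ ⊢ Δ:
  v=0000: Γ:[p2=F] Δ:[(p2 → p3)=T] refutes=False
  v=0001: Γ:[p2=F] Δ:[(p2 → p3)=T] refutes=False
  v=0010: Γ:[p2=T] Δ:[(p2 → p3)=F] refutes=True  ← countermodel

Result: NO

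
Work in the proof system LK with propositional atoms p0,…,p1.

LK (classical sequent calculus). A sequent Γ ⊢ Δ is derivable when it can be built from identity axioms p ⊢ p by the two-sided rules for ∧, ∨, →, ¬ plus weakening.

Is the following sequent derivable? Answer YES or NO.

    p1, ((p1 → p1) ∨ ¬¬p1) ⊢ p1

Derivation trace:
[∨L] p1, ((p1 → p1) ∨ ¬¬p1) ⊢ p1
  [→L] p1, (p1 → p1) ⊢ p1
    [Ax] p1 ⊢ p1
    [Ax] p1 ⊢ p1
  [¬L] ¬¬p1 ⊢ p1
    [¬R]  ⊢ p1, ¬p1
      [Ax] p1 ⊢ p1

Result: YES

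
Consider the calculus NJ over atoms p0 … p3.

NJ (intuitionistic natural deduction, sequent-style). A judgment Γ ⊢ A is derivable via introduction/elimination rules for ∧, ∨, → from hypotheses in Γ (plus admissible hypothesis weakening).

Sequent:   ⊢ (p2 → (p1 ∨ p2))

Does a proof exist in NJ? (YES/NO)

Proof tree:
[→I]  ⊢ (p2 → (p1 ∨ p2))
  [∨I₂] p2 ⊢ (p1 ∨ p2)
    [Ax] p2 ⊢ p2

Result: YES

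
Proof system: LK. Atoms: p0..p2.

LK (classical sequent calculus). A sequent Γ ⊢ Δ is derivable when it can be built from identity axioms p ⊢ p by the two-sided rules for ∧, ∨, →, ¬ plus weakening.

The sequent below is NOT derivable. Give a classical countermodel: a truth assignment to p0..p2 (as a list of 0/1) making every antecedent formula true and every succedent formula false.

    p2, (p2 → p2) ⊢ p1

Truth-table refutation:
  v=000: Γ:[p2=F, (p2 → p2)=T] Δ:[p1=F] refutes=False
  v=001: Γ:[p2=T, (p2 → p2)=T] Δ:[p1=F] refutes=True  ← countermodel

Result: [0, 0, 1]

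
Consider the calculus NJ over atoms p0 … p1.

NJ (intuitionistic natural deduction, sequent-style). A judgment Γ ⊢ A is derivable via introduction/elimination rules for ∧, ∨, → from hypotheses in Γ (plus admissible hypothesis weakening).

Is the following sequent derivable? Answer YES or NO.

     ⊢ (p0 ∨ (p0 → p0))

Derivation (root first):
[∨I₂]  ⊢ (p0 ∨ (p0 → p0))
  [→I]  ⊢ (p0 → p0)
    [Ax] p0 ⊢ p0

Result: YES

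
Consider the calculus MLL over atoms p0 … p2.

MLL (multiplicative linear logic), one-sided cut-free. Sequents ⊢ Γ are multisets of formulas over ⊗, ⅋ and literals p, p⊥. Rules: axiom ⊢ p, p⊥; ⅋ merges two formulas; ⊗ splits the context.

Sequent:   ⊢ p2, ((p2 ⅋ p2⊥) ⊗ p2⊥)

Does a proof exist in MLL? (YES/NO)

Proof tree:
[⊗]  ⊢ p2, ((p2 ⅋ p2⊥) ⊗ p2⊥)
  [⅋]  ⊢ (p2 ⅋ p2⊥)
    [Ax]  ⊢ p2, p2⊥
  [Ax]  ⊢ p2, p2⊥

Result: YES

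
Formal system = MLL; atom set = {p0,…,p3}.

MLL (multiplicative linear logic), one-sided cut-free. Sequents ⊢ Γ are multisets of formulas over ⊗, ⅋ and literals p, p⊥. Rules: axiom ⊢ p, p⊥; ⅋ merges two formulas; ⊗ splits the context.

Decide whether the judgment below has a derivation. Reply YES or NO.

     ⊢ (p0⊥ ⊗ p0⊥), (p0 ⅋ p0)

Proof tree:
[⅋]  ⊢ (p0⊥ ⊗ p0⊥), (p0 ⅋ p0)
  [⊗]  ⊢ p0, p0, (p0⊥ ⊗ p0⊥)
    [Ax]  ⊢ p0, p0⊥
    [Ax]  ⊢ p0, p0⊥

Result: YES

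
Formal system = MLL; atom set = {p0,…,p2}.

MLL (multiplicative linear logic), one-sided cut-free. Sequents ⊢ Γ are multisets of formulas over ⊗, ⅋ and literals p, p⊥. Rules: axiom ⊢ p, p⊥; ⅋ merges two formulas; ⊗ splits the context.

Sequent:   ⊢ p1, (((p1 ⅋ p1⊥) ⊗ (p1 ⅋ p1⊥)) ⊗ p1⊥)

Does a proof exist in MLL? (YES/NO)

Derivation trace:
[⊗]  ⊢ p1, (((p1 ⅋ p1⊥) ⊗ (p1 ⅋ p1⊥)) ⊗ p1⊥)
  [⊗]  ⊢ ((p1 ⅋ p1⊥) ⊗ (p1 ⅋ p1⊥))
    [⅋]  ⊢ (p1 ⅋ p1⊥)
      [Ax]  ⊢ p1, p1⊥
    [⅋]  ⊢ (p1 ⅋ p1⊥)
      [Ax]  ⊢ p1, p1⊥
  [Ax]  ⊢ p1, p1⊥

Result: YES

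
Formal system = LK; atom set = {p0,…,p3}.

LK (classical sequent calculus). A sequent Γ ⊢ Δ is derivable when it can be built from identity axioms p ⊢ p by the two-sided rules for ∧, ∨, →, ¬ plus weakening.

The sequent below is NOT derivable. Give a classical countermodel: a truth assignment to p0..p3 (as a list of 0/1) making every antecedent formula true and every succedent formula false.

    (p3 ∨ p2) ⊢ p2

Enumerate valuations to refute Γ ⊢ Δ:
  v=0000: Γ:[(p3 ∨ p2)=F] Δ:[p2=F] refutes=False
  v=0001: Γ:[(p3 ∨ p2)=T] Δ:[p2=F] refutes=True  ← countermodel

Result: [0, 0, 0, 1]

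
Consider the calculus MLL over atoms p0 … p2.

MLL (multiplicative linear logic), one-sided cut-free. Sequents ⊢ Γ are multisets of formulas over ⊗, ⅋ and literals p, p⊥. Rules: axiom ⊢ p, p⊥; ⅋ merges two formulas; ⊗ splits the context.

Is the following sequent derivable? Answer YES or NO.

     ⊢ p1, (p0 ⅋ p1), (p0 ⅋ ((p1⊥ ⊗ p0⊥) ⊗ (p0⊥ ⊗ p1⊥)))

Derivation trace:
[⅋]  ⊢ p1, (p0 ⅋ p1), (p0 ⅋ ((p1⊥ ⊗ p0⊥) ⊗ (p0⊥ ⊗ p1⊥)))
  [⅋]  ⊢ p0, p1, ((p1⊥ ⊗ p0⊥) ⊗ (p0⊥ ⊗ p1⊥)), (p0 ⅋ p1)
    [⊗]  ⊢ p1, p0, p0, p1, ((p1⊥ ⊗ p0⊥) ⊗ (p0⊥ ⊗ p1⊥))
      [⊗]  ⊢ p1, p0, (p1⊥ ⊗ p0⊥)
        [Ax]  ⊢ p1, p1⊥
        [Ax]  ⊢ p0, p0⊥
      [⊗]  ⊢ p0, p1, (p0⊥ ⊗ p1⊥)
        [Ax]  ⊢ p0, p0⊥
        [Ax]  ⊢ p1, p1⊥

Result: YES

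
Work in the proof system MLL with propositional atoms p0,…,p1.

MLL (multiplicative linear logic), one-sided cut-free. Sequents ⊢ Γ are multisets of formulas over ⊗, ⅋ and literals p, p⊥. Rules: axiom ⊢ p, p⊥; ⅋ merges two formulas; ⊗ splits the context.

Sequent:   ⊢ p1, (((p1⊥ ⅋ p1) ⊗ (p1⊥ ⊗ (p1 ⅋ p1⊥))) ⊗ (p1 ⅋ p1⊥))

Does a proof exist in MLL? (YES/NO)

Derivation (root first):
[⊗]  ⊢ p1, (((p1⊥ ⅋ p1) ⊗ (p1⊥ ⊗ (p1 ⅋ p1⊥))) ⊗ (p1 ⅋ p1⊥))
  [⊗]  ⊢ p1, ((p1⊥ ⅋ p1) ⊗ (p1⊥ ⊗ (p1 ⅋ p1⊥)))
    [⅋]  ⊢ (p1⊥ ⅋ p1)
      [Ax]  ⊢ p1, p1⊥
    [⊗]  ⊢ p1, (p1⊥ ⊗ (p1 ⅋ p1⊥))
      [Ax]  ⊢ p1, p1⊥
      [⅋]  ⊢ (p1 ⅋ p1⊥)
        [Ax]  ⊢ p1, p1⊥
  [⅋]  ⊢ (p1 ⅋ p1⊥)
    [Ax]  ⊢ p1, p1⊥

Result: YES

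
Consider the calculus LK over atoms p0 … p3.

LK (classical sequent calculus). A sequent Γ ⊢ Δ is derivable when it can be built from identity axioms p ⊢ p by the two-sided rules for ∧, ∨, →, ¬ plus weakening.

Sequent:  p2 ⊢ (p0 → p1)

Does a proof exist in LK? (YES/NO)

Truth-table refutation:
  v=0000: Γ:[p2=F] Δ:[(p0 → p1)=T] refutes=False
  v=0001: Γ:[p2=F] Δ:[(p0 → p1)=T] refutes=False
  v=0010: Γ:[p2=T] Δ:[(p0 → p1)=T] refutes=False
  v=0011: Γ:[p2=T] Δ:[(p0 → p1)=T] refutes=False
  v=0100: Γ:[p2=F] Δ:[(p0 → p1)=T] refutes=False
  v=0101: Γ:[p2=F] Δ:[(p0 → p1)=T] refutes=False
  v=0110: Γ:[p2=T] Δ:[(p0 → p1)=T] refutes=False
  v=0111: Γ:[p2=T] Δ:[(p0 → p1)=T] refutes=False
  v=1000: Γ:[p2=F] Δ:[(p0 → p1)=F] refutes=False
  v=1001: Γ:[p2=F] Δ:[(p0 → p1)=F] refutes=False
  v=1010: Γ:[p2=T] Δ:[(p0 → p1)=F] refutes=True  ← countermodel

Result: NO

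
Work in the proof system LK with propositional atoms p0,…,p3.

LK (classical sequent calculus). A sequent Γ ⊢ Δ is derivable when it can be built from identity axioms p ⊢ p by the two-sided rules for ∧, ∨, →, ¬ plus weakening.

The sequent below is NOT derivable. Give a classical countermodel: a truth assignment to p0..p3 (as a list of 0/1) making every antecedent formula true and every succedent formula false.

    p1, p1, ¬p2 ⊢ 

Search for a countermodel by truth-table:
  v=0000: Γ:[p1=F, p1=F, ¬p2=T] Δ:[] refutes=False
  v=0001: Γ:[p1=F, p1=F, ¬p2=T] Δ:[] refutes=False
  v=0010: Γ:[p1=F, p1=F, ¬p2=F] Δ:[] refutes=False
  v=0011: Γ:[p1=F, p1=F, ¬p2=F] Δ:[] refutes=False
  v=0100: Γ:[p1=T, p1=T, ¬p2=T] Δ:[] refutes=True  ← countermodel

Result: [0, 1, 0, 0]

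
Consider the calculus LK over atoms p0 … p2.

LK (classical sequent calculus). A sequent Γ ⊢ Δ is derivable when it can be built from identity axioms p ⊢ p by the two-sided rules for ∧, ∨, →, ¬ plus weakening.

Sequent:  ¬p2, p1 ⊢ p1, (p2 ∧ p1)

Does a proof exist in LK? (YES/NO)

Proof tree:
[∧R] ¬p2, p1 ⊢ p1, (p2 ∧ p1)
  [WR] p1 ⊢ p1, p2
    [Ax] p1 ⊢ p1
  [¬L] p1, ¬p2 ⊢ p1
    [WR] p1 ⊢ p1, p2
      [Ax] p1 ⊢ p1

Result: YES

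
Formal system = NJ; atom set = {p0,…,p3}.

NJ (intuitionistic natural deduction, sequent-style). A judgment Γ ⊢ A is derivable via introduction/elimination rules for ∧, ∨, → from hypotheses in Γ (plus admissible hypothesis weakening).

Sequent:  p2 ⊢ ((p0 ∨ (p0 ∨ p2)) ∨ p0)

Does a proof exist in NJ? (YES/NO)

Proof tree:
[∨I₁] p2 ⊢ ((p0 ∨ (p0 ∨ p2)) ∨ p0)
  [∨I₂] p2 ⊢ (p0 ∨ (p0 ∨ p2))
    [∨I₂] p2 ⊢ (p0 ∨ p2)
      [Ax] p2 ⊢ p2

Result: YES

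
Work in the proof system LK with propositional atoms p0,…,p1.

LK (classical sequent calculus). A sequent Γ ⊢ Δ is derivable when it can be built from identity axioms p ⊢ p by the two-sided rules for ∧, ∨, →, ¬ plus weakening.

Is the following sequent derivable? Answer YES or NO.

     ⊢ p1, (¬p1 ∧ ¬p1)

Proof tree:
[∧R]  ⊢ p1, (¬p1 ∧ ¬p1)
  [¬R]  ⊢ p1, ¬p1
    [Ax] p1 ⊢ p1
  [¬R]  ⊢ p1, ¬p1
    [Ax] p1 ⊢ p1

Result: YES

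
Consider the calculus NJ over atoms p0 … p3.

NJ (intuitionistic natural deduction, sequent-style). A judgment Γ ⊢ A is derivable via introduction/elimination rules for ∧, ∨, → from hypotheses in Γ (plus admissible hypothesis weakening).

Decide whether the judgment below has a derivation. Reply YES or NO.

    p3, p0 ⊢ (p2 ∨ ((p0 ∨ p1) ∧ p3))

Proof tree:
[∨I₂] p3, p0 ⊢ (p2 ∨ ((p0 ∨ p1) ∧ p3))
  [∧I] p3, p0 ⊢ ((p0 ∨ p1) ∧ p3)
    [∨I₁] p0 ⊢ (p0 ∨ p1)
      [Ax] p0 ⊢ p0
    [Ax] p3 ⊢ p3

Result: YES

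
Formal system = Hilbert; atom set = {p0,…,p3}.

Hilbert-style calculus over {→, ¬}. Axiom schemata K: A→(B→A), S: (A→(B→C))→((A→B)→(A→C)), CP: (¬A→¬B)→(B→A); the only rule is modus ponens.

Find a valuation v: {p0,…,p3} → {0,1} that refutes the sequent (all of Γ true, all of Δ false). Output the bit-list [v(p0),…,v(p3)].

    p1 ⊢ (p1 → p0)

Search for a countermodel by truth-table:
  v=0000: Γ:[p1=F] Δ:[(p1 → p0)=T] refutes=False
  v=0001: Γ:[p1=F] Δ:[(p1 → p0)=T] refutes=False
  v=0010: Γ:[p1=F] Δ:[(p1 → p0)=T] refutes=False
  v=0011: Γ:[p1=F] Δ:[(p1 → p0)=T] refutes=False
  v=0100: Γ:[p1=T] Δ:[(p1 → p0)=F] refutes=True  ← countermodel

Result: [0, 1, 0, 0]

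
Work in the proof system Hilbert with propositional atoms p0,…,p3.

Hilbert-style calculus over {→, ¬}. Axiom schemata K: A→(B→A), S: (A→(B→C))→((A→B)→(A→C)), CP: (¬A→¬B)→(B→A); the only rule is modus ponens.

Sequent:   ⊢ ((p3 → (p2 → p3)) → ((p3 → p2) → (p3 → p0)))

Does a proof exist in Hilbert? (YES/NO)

Truth-table refutation:
  v=0000: Γ:[] Δ:[((p3 → (p2 → p3)) → ((p3 → p2) → (p3 → p0)))=T] refutes=False
  v=0001: Γ:[] Δ:[((p3 → (p2 → p3)) → ((p3 → p2) → (p3 → p0)))=T] refutes=False
  v=0010: Γ:[] Δ:[((p3 → (p2 → p3)) → ((p3 → p2) → (p3 → p0)))=T] refutes=False
  v=0011: Γ:[] Δ:[((p3 → (p2 → p3)) → ((p3 → p2) → (p3 → p0)))=F] refutes=True  ← countermodel

Result: NO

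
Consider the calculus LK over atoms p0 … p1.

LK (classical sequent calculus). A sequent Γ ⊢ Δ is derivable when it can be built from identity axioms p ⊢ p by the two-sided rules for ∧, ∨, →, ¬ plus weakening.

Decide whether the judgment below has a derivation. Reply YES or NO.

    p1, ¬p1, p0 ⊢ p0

Derivation (root first):
[WL] p1, ¬p1, p0 ⊢ p0
  [¬L] p1, ¬p1 ⊢ p0
    [WR] p1 ⊢ p1, p0
      [Ax] p1 ⊢ p1

Result: YES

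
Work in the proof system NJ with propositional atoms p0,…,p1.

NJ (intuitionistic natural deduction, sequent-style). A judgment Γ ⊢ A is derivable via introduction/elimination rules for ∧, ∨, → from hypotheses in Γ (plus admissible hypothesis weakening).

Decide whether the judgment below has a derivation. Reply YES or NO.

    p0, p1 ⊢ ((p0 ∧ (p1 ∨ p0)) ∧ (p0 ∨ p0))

Proof tree:
[Wk] p0, p1 ⊢ ((p0 ∧ (p1 ∨ p0)) ∧ (p0 ∨ p0))
  [∧I] p0 ⊢ ((p0 ∧ (p1 ∨ p0)) ∧ (p0 ∨ p0))
    [∧I] p0 ⊢ (p0 ∧ (p1 ∨ p0))
      [Ax] p0 ⊢ p0
      [∨I₂] p0 ⊢ (p1 ∨ p0)
        [Ax] p0 ⊢ p0
    [∨I₁] p0 ⊢ (p0 ∨ p0)
      [Ax] p0 ⊢ p0

Result: YES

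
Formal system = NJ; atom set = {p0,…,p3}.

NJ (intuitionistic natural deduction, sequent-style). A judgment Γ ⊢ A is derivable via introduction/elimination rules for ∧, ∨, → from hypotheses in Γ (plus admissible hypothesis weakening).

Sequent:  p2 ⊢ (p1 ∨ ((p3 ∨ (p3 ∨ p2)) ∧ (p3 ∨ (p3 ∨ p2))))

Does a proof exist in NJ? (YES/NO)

Proof tree:
[∨I₂] p2 ⊢ (p1 ∨ ((p3 ∨ (p3 ∨ p2)) ∧ (p3 ∨ (p3 ∨ p2))))
  [∧I] p2 ⊢ ((p3 ∨ (p3 ∨ p2)) ∧ (p3 ∨ (p3 ∨ p2)))
    [∨I₂] p2 ⊢ (p3 ∨ (p3 ∨ p2))
      [∨I₂] p2 ⊢ (p3 ∨ p2)
        [Ax] p2 ⊢ p2
    [∨I₂] p2 ⊢ (p3 ∨ (p3 ∨ p2))
      [∨I₂] p2 ⊢ (p3 ∨ p2)
        [Ax] p2 ⊢ p2

Result: YES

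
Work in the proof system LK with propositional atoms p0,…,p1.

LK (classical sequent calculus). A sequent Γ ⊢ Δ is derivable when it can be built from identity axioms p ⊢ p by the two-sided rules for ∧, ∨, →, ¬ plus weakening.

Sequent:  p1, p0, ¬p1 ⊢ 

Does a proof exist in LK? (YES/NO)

Proof tree:
[¬L] p1, p0, ¬p1 ⊢ 
  [WL] p1, p0 ⊢ p1
    [Ax] p1 ⊢ p1

Result: YES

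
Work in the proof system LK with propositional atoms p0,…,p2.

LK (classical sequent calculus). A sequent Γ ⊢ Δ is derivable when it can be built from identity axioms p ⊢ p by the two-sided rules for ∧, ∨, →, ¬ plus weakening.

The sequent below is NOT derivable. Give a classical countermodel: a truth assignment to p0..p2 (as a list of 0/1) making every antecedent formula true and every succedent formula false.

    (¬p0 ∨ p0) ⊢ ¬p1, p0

Enumerate valuations to refute Γ ⊢ Δ:
  v=000: Γ:[(¬p0 ∨ p0)=T] Δ:[¬p1=T, p0=F] refutes=False
  v=001: Γ:[(¬p0 ∨ p0)=T] Δ:[¬p1=T, p0=F] refutes=False
  v=010: Γ:[(¬p0 ∨ p0)=T] Δ:[¬p1=F, p0=F] refutes=True  ← countermodel

Result: [0, 1, 0]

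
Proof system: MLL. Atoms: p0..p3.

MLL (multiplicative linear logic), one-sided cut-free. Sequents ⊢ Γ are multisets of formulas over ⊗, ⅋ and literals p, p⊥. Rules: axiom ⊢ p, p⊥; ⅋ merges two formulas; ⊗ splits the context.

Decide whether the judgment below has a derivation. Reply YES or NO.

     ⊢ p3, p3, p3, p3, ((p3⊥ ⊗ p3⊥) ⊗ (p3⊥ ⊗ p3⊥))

Proof tree:
[⊗]  ⊢ p3, p3, p3, p3, ((p3⊥ ⊗ p3⊥) ⊗ (p3⊥ ⊗ p3⊥))
  [⊗]  ⊢ p3, p3, (p3⊥ ⊗ p3⊥)
    [Ax]  ⊢ p3, p3⊥
    [Ax]  ⊢ p3, p3⊥
  [⊗]  ⊢ p3, p3, (p3⊥ ⊗ p3⊥)
    [Ax]  ⊢ p3, p3⊥
    [Ax]  ⊢ p3, p3⊥

Result: YES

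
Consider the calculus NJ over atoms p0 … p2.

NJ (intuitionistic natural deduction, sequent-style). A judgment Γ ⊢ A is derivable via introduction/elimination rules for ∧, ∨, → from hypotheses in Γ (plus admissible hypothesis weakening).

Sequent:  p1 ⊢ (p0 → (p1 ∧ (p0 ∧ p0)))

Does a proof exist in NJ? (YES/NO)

Derivation trace:
[→I] p1 ⊢ (p0 → (p1 ∧ (p0 ∧ p0)))
  [∧I] p1, p0 ⊢ (p1 ∧ (p0 ∧ p0))
    [Ax] p1 ⊢ p1
    [∧I] p0 ⊢ (p0 ∧ p0)
      [Ax] p0 ⊢ p0
      [Ax] p0 ⊢ p0

Result: YES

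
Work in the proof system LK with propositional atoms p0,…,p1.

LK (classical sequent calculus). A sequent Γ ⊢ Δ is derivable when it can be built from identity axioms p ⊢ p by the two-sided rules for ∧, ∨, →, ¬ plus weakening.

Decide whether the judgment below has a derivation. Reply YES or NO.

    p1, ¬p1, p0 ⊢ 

Derivation trace:
[WL] p1, ¬p1, p0 ⊢ 
  [¬L] p1, ¬p1 ⊢ 
    [Ax] p1 ⊢ p1

Result: YES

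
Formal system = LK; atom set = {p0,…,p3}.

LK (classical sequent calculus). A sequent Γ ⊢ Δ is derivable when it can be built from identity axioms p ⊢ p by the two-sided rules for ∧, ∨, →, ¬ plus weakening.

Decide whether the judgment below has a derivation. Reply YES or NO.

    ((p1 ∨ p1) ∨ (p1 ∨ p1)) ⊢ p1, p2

Proof tree:
[∨L] ((p1 ∨ p1) ∨ (p1 ∨ p1)) ⊢ p1, p2
  [∨L] (p1 ∨ p1) ⊢ p1, p2
    [WR] p1 ⊢ p1, p2
      [Ax] p1 ⊢ p1
    [Ax] p1 ⊢ p1
  [∨L] (p1 ∨ p1) ⊢ p1, p2
    [WR] p1 ⊢ p1, p2
      [Ax] p1 ⊢ p1
    [Ax] p1 ⊢ p1

Result: YES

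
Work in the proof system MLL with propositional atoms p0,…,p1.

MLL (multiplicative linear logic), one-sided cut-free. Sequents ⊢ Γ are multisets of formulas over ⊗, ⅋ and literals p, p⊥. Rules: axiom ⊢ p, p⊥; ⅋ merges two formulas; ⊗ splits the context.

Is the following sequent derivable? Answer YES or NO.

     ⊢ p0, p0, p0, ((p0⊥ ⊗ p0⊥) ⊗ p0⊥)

Derivation (root first):
[⊗]  ⊢ p0, p0, p0, ((p0⊥ ⊗ p0⊥) ⊗ p0⊥)
  [⊗]  ⊢ p0, p0, (p0⊥ ⊗ p0⊥)
    [Ax]  ⊢ p0, p0⊥
    [Ax]  ⊢ p0, p0⊥
  [Ax]  ⊢ p0, p0⊥

Result: YES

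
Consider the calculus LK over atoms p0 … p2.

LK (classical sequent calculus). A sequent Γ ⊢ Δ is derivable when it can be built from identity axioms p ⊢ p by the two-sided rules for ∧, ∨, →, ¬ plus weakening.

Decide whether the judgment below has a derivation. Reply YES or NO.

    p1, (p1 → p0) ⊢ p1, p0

Derivation (root first):
[→L] p1, (p1 → p0) ⊢ p1, p0
  [Ax] p1 ⊢ p1
  [WL] p1, p0 ⊢ p1, p0
    [WR] p1 ⊢ p1, p0
      [Ax] p1 ⊢ p1

Result: YES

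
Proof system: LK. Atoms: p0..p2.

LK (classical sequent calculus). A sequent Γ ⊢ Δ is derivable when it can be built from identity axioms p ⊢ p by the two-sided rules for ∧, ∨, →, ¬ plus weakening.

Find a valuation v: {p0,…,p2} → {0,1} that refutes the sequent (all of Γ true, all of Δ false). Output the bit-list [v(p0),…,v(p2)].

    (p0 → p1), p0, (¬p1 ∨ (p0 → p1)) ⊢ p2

Enumerate valuations to refute Γ ⊢ Δ:
  v=000: Γ:[(p0 → p1)=T, p0=F, (¬p1 ∨ (p0 → p1))=T] Δ:[p2=F] refutes=False
  v=001: Γ:[(p0 → p1)=T, p0=F, (¬p1 ∨ (p0 → p1))=T] Δ:[p2=T] refutes=False
  v=010: Γ:[(p0 → p1)=T, p0=F, (¬p1 ∨ (p0 → p1))=T] Δ:[p2=F] refutes=False
  v=011: Γ:[(p0 → p1)=T, p0=F, (¬p1 ∨ (p0 → p1))=T] Δ:[p2=T] refutes=False
  v=100: Γ:[(p0 → p1)=F, p0=T, (¬p1 ∨ (p0 → p1))=T] Δ:[p2=F] refutes=False
  v=101: Γ:[(p0 → p1)=F, p0=T, (¬p1 ∨ (p0 → p1))=T] Δ:[p2=T] refutes=False
  v=110: Γ:[(p0 → p1)=T, p0=T, (¬p1 ∨ (p0 → p1))=T] Δ:[p2=F] refutes=True  ← countermodel

Result: [1, 1, 0]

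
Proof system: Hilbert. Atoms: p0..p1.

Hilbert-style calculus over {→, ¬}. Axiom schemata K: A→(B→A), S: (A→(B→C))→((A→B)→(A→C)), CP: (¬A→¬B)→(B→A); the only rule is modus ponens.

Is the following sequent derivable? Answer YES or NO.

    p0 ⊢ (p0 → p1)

Search for a countermodel by truth-table:
  v=00: Γ:[p0=F] Δ:[(p0 → p1)=T] refutes=False
  v=01: Γ:[p0=F] Δ:[(p0 → p1)=T] refutes=False
  v=10: Γ:[p0=T] Δ:[(p0 → p1)=F] refutes=True  ← countermodel

Result: NO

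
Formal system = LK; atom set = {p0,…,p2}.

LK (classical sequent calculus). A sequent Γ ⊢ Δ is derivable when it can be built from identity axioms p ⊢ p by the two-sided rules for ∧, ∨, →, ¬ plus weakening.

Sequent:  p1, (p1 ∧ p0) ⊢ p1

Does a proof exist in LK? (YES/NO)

Proof tree:
[∧L] p1, (p1 ∧ p0) ⊢ p1
  [WL] p1, p0, p1 ⊢ p1
    [WL] p1, p0 ⊢ p1
      [Ax] p1 ⊢ p1

Result: YES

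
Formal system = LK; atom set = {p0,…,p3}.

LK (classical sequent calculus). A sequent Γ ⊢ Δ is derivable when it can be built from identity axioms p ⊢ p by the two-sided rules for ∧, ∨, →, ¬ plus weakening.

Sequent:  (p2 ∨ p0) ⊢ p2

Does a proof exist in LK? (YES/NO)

Truth-table refutation:
  v=0000: Γ:[(p2 ∨ p0)=F] Δ:[p2=F] refutes=False
  v=0001: Γ:[(p2 ∨ p0)=F] Δ:[p2=F] refutes=False
  v=0010: Γ:[(p2 ∨ p0)=T] Δ:[p2=T] refutes=False
  v=0011: Γ:[(p2 ∨ p0)=T] Δ:[p2=T] refutes=False
  v=0100: Γ:[(p2 ∨ p0)=F] Δ:[p2=F] refutes=False
  v=0101: Γ:[(p2 ∨ p0)=F] Δ:[p2=F] refutes=False
  v=0110: Γ:[(p2 ∨ p0)=T] Δ:[p2=T] refutes=False
  v=0111: Γ:[(p2 ∨ p0)=T] Δ:[p2=T] refutes=False
  v=1000: Γ:[(p2 ∨ p0)=T] Δ:[p2=F] refutes=True  ← countermodel

Result: NO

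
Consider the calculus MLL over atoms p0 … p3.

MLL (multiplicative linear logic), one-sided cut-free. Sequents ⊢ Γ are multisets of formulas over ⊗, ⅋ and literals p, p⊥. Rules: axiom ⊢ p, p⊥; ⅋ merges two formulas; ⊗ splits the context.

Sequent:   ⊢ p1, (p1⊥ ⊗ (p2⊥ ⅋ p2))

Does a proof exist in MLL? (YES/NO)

Derivation (root first):
[⊗]  ⊢ p1, (p1⊥ ⊗ (p2⊥ ⅋ p2))
  [Ax]  ⊢ p1, p1⊥
  [⅋]  ⊢ (p2⊥ ⅋ p2)
    [Ax]  ⊢ p2, p2⊥

Result: YES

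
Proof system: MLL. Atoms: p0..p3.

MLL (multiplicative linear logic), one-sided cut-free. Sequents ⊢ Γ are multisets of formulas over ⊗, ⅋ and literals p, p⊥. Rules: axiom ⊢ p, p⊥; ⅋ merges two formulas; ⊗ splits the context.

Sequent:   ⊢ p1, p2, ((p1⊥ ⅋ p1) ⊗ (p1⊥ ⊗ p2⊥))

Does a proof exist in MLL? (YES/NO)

Proof tree:
[⊗]  ⊢ p1, p2, ((p1⊥ ⅋ p1) ⊗ (p1⊥ ⊗ p2⊥))
  [⅋]  ⊢ (p1⊥ ⅋ p1)
    [Ax]  ⊢ p1, p1⊥
  [⊗]  ⊢ p1, p2, (p1⊥ ⊗ p2⊥)
    [Ax]  ⊢ p1, p1⊥
    [Ax]  ⊢ p2, p2⊥

Result: YES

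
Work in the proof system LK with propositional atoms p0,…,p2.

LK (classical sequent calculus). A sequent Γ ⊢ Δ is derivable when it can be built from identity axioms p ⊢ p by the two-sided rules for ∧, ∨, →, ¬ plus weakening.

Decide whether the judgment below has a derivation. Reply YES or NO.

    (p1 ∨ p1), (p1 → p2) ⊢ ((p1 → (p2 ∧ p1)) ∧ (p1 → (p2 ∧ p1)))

Derivation (root first):
[→L] (p1 ∨ p1), (p1 → p2) ⊢ ((p1 → (p2 ∧ p1)) ∧ (p1 → (p2 ∧ p1)))
  [∨L] (p1 ∨ p1) ⊢ p1
    [Ax] p1 ⊢ p1
    [Ax] p1 ⊢ p1
  [∧R] p2 ⊢ ((p1 → (p2 ∧ p1)) ∧ (p1 → (p2 ∧ p1)))
    [→R] p2 ⊢ (p1 → (p2 ∧ p1))
      [∧R] p1, p2 ⊢ (p2 ∧ p1)
        [Ax] p2 ⊢ p2
        [Ax] p1 ⊢ p1
    [→R] p2 ⊢ (p1 → (p2 ∧ p1))
      [∧R] p1, p2 ⊢ (p2 ∧ p1)
        [Ax] p2 ⊢ p2
        [Ax] p1 ⊢ p1

Result: YES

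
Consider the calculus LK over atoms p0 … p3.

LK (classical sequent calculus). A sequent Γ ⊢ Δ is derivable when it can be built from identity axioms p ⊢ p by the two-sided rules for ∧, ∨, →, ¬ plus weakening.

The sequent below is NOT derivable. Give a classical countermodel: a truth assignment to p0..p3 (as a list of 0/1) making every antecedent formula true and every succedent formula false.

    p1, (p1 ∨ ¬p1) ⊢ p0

Enumerate valuations to refute Γ ⊢ Δ:
  v=0000: Γ:[p1=F, (p1 ∨ ¬p1)=T] Δ:[p0=F] refutes=False
  v=0001: Γ:[p1=F, (p1 ∨ ¬p1)=T] Δ:[p0=F] refutes=False
  v=0010: Γ:[p1=F, (p1 ∨ ¬p1)=T] Δ:[p0=F] refutes=False
  v=0011: Γ:[p1=F, (p1 ∨ ¬p1)=T] Δ:[p0=F] refutes=False
  v=0100: Γ:[p1=T, (p1 ∨ ¬p1)=T] Δ:[p0=F] refutes=True  ← countermodel

Result: [0, 1, 0, 0]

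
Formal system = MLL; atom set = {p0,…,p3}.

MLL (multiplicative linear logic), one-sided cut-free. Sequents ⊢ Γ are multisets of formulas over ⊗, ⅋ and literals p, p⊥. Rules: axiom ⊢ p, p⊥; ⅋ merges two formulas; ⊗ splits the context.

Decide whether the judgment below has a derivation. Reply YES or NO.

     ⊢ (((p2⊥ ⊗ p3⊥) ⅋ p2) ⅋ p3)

Derivation (root first):
[⅋]  ⊢ (((p2⊥ ⊗ p3⊥) ⅋ p2) ⅋ p3)
  [⅋]  ⊢ p3, ((p2⊥ ⊗ p3⊥) ⅋ p2)
    [⊗]  ⊢ p2, p3, (p2⊥ ⊗ p3⊥)
      [Ax]  ⊢ p2, p2⊥
      [Ax]  ⊢ p3, p3⊥

Result: YES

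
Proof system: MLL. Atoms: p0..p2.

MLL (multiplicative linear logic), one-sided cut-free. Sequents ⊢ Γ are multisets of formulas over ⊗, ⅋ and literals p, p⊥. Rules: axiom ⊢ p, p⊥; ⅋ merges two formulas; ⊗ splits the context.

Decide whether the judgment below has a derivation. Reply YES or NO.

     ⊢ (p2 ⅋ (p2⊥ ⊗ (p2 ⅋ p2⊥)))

Derivation (root first):
[⅋]  ⊢ (p2 ⅋ (p2⊥ ⊗ (p2 ⅋ p2⊥)))
  [⊗]  ⊢ p2, (p2⊥ ⊗ (p2 ⅋ p2⊥))
    [Ax]  ⊢ p2, p2⊥
    [⅋]  ⊢ (p2 ⅋ p2⊥)
      [Ax]  ⊢ p2, p2⊥

Result: YES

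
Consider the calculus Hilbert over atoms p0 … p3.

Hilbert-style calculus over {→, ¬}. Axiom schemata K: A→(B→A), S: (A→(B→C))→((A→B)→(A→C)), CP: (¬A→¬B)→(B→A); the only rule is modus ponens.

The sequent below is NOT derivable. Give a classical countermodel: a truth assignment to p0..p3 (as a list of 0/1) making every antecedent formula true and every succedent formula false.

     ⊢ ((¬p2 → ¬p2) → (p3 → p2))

Truth-table refutation:
  v=0000: Γ:[] Δ:[((¬p2 → ¬p2) → (p3 → p2))=T] refutes=False
  v=0001: Γ:[] Δ:[((¬p2 → ¬p2) → (p3 → p2))=F] refutes=True  ← countermodel

Result: [0, 0, 0, 1]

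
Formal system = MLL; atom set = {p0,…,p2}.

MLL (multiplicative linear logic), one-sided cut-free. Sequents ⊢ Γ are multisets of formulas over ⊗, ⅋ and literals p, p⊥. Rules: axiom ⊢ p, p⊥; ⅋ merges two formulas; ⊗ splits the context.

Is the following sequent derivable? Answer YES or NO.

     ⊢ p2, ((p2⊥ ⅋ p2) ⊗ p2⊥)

Derivation (root first):
[⊗]  ⊢ p2, ((p2⊥ ⅋ p2) ⊗ p2⊥)
  [⅋]  ⊢ (p2⊥ ⅋ p2)
    [Ax]  ⊢ p2, p2⊥
  [Ax]  ⊢ p2, p2⊥

Result: YES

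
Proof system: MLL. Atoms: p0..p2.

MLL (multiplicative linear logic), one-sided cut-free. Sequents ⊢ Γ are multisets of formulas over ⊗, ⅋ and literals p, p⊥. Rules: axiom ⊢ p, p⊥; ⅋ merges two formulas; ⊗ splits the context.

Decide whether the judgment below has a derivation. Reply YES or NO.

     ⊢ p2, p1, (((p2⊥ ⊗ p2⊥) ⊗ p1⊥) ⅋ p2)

Derivation (root first):
[⅋]  ⊢ p2, p1, (((p2⊥ ⊗ p2⊥) ⊗ p1⊥) ⅋ p2)
  [⊗]  ⊢ p2, p2, p1, ((p2⊥ ⊗ p2⊥) ⊗ p1⊥)
    [⊗]  ⊢ p2, p2, (p2⊥ ⊗ p2⊥)
      [Ax]  ⊢ p2, p2⊥
      [Ax]  ⊢ p2, p2⊥
    [Ax]  ⊢ p1, p1⊥

Result: YES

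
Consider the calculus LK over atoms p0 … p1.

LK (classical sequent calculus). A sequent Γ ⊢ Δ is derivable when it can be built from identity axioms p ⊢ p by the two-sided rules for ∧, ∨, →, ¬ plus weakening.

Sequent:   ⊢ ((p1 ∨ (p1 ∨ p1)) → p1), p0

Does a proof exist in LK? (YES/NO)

Derivation (root first):
[WR]  ⊢ ((p1 ∨ (p1 ∨ p1)) → p1), p0
  [→R]  ⊢ ((p1 ∨ (p1 ∨ p1)) → p1)
    [∨L] (p1 ∨ (p1 ∨ p1)) ⊢ p1
      [WR] p1 ⊢ p1, p1
        [Ax] p1 ⊢ p1
      [∨L] (p1 ∨ p1) ⊢ p1
        [Ax] p1 ⊢ p1
        [Ax] p1 ⊢ p1

Result: YES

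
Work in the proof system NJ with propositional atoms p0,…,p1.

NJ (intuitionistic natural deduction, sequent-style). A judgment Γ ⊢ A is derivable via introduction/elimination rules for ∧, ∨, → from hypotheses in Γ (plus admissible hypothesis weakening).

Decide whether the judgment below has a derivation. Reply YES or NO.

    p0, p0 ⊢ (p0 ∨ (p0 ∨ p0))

Proof tree:
[Wk] p0, p0 ⊢ (p0 ∨ (p0 ∨ p0))
  [∨I₂] p0 ⊢ (p0 ∨ (p0 ∨ p0))
    [∨I₂] p0 ⊢ (p0 ∨ p0)
      [Ax] p0 ⊢ p0

Result: YES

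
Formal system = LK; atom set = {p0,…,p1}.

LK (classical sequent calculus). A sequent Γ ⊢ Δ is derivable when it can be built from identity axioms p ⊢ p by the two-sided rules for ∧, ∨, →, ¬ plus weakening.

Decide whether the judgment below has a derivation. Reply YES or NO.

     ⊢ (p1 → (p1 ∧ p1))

Derivation trace:
[→R]  ⊢ (p1 → (p1 ∧ p1))
  [∧R] p1 ⊢ (p1 ∧ p1)
    [Ax] p1 ⊢ p1
    [Ax] p1 ⊢ p1

Result: YES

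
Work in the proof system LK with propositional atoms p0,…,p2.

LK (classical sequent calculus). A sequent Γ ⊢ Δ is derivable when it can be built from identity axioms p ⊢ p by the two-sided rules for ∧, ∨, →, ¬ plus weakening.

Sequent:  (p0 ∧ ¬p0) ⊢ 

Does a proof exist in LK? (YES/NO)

Derivation (root first):
[∧L] (p0 ∧ ¬p0) ⊢ 
  [¬L] p0, ¬p0 ⊢ 
    [Ax] p0 ⊢ p0

Result: YES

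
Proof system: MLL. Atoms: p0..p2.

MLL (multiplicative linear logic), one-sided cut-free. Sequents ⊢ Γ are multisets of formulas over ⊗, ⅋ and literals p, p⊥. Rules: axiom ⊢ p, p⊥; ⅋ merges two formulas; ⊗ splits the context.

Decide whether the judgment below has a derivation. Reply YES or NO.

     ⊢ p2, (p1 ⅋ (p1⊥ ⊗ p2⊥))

Derivation (root first):
[⅋]  ⊢ p2, (p1 ⅋ (p1⊥ ⊗ p2⊥))
  [⊗]  ⊢ p1, p2, (p1⊥ ⊗ p2⊥)
    [Ax]  ⊢ p1, p1⊥
    [Ax]  ⊢ p2, p2⊥

Result: YES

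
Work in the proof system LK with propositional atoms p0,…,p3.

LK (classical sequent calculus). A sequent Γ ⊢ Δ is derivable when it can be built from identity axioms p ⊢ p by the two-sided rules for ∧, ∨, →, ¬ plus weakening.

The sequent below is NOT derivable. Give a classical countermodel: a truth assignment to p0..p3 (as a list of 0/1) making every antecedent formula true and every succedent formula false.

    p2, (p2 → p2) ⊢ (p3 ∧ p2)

Search for a countermodel by truth-table:
  v=0000: Γ:[p2=F, (p2 → p2)=T] Δ:[(p3 ∧ p2)=F] refutes=False
  v=0001: Γ:[p2=F, (p2 → p2)=T] Δ:[(p3 ∧ p2)=F] refutes=False
  v=0010: Γ:[p2=T, (p2 → p2)=T] Δ:[(p3 ∧ p2)=F] refutes=True  ← countermodel

Result: [0, 0, 1, 0]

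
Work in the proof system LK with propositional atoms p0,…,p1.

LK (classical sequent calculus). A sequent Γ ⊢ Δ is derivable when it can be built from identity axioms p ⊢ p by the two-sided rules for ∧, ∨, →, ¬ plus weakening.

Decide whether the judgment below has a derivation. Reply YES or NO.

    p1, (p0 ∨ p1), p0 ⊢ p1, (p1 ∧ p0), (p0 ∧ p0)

Derivation (root first):
[∧R] p1, (p0 ∨ p1), p0 ⊢ p1, (p1 ∧ p0), (p0 ∧ p0)
  [WR] p1, p0 ⊢ (p1 ∧ p0), p0
    [∧R] p1, p0 ⊢ (p1 ∧ p0)
      [Ax] p1 ⊢ p1
      [Ax] p0 ⊢ p0
  [∨L] (p0 ∨ p1) ⊢ p1, p0
    [Ax] p0 ⊢ p0
    [Ax] p1 ⊢ p1

Result: YES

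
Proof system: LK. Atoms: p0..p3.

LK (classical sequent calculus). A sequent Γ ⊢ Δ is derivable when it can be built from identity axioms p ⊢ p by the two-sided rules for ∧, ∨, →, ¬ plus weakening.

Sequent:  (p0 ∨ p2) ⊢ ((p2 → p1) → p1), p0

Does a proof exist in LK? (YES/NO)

Proof tree:
[∨L] (p0 ∨ p2) ⊢ ((p2 → p1) → p1), p0
  [Ax] p0 ⊢ p0
  [→R] p2 ⊢ ((p2 → p1) → p1)
    [→L] p2, (p2 → p1) ⊢ p1
      [Ax] p2 ⊢ p2
      [Ax] p1 ⊢ p1

Result: YES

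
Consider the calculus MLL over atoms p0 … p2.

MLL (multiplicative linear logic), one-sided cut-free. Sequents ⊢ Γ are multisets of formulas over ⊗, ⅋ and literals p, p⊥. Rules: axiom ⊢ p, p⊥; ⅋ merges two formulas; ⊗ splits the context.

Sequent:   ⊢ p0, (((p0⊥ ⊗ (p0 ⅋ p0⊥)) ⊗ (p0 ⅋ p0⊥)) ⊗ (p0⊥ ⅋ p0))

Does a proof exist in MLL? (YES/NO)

Derivation trace:
[⊗]  ⊢ p0, (((p0⊥ ⊗ (p0 ⅋ p0⊥)) ⊗ (p0 ⅋ p0⊥)) ⊗ (p0⊥ ⅋ p0))
  [⊗]  ⊢ p0, ((p0⊥ ⊗ (p0 ⅋ p0⊥)) ⊗ (p0 ⅋ p0⊥))
    [⊗]  ⊢ p0, (p0⊥ ⊗ (p0 ⅋ p0⊥))
      [Ax]  ⊢ p0, p0⊥
      [⅋]  ⊢ (p0 ⅋ p0⊥)
        [Ax]  ⊢ p0, p0⊥
    [⅋]  ⊢ (p0 ⅋ p0⊥)
      [Ax]  ⊢ p0, p0⊥
  [⅋]  ⊢ (p0⊥ ⅋ p0)
    [Ax]  ⊢ p0, p0⊥

Result: YES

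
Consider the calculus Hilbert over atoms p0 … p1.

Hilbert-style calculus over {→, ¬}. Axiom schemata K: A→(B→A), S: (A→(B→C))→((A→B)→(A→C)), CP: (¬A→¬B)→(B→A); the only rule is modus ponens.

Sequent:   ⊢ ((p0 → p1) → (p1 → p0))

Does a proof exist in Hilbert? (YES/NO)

Search for a countermodel by truth-table:
  v=00: Γ:[] Δ:[((p0 → p1) → (p1 → p0))=T] refutes=False
  v=01: Γ:[] Δ:[((p0 → p1) → (p1 → p0))=F] refutes=True  ← countermodel

Result: NO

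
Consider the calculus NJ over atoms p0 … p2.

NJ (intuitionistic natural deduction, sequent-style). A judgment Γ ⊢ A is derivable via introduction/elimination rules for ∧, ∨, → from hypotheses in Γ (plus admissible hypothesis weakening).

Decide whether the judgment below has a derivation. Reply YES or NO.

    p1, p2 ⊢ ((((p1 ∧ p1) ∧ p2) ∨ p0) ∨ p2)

Derivation trace:
[∨I₁] p1, p2 ⊢ ((((p1 ∧ p1) ∧ p2) ∨ p0) ∨ p2)
  [∨I₁] p1, p2 ⊢ (((p1 ∧ p1) ∧ p2) ∨ p0)
    [∧I] p1, p2 ⊢ ((p1 ∧ p1) ∧ p2)
      [∧I] p1 ⊢ (p1 ∧ p1)
        [Ax] p1 ⊢ p1
        [Ax] p1 ⊢ p1
      [Ax] p2 ⊢ p2

Result: YES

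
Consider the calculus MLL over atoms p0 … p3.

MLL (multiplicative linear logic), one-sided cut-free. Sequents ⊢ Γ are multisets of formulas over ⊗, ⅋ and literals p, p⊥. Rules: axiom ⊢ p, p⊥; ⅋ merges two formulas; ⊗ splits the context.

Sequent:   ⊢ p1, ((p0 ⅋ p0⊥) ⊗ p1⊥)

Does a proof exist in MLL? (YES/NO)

Proof tree:
[⊗]  ⊢ p1, ((p0 ⅋ p0⊥) ⊗ p1⊥)
  [⅋]  ⊢ (p0 ⅋ p0⊥)
    [Ax]  ⊢ p0, p0⊥
  [Ax]  ⊢ p1, p1⊥

Result: YES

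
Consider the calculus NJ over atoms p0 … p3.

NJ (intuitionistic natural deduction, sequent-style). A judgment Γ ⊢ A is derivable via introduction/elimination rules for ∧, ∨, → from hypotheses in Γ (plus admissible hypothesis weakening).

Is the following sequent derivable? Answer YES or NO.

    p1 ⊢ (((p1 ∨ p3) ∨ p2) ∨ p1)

Proof tree:
[∨I₁] p1 ⊢ (((p1 ∨ p3) ∨ p2) ∨ p1)
  [∨I₁] p1 ⊢ ((p1 ∨ p3) ∨ p2)
    [∨I₁] p1 ⊢ (p1 ∨ p3)
      [Ax] p1 ⊢ p1

Result: YES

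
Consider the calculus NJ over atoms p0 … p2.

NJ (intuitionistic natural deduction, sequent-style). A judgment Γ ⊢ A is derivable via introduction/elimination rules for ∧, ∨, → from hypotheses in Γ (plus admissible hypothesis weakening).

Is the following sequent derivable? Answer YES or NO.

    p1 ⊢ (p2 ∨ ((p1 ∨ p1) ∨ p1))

Derivation trace:
[∨I₂] p1 ⊢ (p2 ∨ ((p1 ∨ p1) ∨ p1))
  [∨I₁] p1 ⊢ ((p1 ∨ p1) ∨ p1)
    [∨I₂] p1 ⊢ (p1 ∨ p1)
      [Ax] p1 ⊢ p1

Result: YES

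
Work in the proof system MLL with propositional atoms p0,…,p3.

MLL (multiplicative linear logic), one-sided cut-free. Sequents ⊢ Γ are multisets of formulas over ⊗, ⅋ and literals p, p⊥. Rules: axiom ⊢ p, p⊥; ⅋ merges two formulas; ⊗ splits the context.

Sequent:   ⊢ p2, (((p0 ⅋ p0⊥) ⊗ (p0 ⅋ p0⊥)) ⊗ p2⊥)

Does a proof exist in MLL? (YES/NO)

Derivation trace:
[⊗]  ⊢ p2, (((p0 ⅋ p0⊥) ⊗ (p0 ⅋ p0⊥)) ⊗ p2⊥)
  [⊗]  ⊢ ((p0 ⅋ p0⊥) ⊗ (p0 ⅋ p0⊥))
    [⅋]  ⊢ (p0 ⅋ p0⊥)
      [Ax]  ⊢ p0, p0⊥
    [⅋]  ⊢ (p0 ⅋ p0⊥)
      [Ax]  ⊢ p0, p0⊥
  [Ax]  ⊢ p2, p2⊥

Result: YES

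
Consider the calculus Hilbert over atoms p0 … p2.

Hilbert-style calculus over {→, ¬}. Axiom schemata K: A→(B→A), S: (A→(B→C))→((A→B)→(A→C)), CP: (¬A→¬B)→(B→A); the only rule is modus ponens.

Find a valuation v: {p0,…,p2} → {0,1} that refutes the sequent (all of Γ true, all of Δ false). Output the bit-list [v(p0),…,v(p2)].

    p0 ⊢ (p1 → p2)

Truth-table refutation:
  v=000: Γ:[p0=F] Δ:[(p1 → p2)=T] refutes=False
  v=001: Γ:[p0=F] Δ:[(p1 → p2)=T] refutes=False
  v=010: Γ:[p0=F] Δ:[(p1 → p2)=F] refutes=False
  v=011: Γ:[p0=F] Δ:[(p1 → p2)=T] refutes=False
  v=100: Γ:[p0=T] Δ:[(p1 → p2)=T] refutes=False
  v=101: Γ:[p0=T] Δ:[(p1 → p2)=T] refutes=False
  v=110: Γ:[p0=T] Δ:[(p1 → p2)=F] refutes=True  ← countermodel

Result: [1, 1, 0]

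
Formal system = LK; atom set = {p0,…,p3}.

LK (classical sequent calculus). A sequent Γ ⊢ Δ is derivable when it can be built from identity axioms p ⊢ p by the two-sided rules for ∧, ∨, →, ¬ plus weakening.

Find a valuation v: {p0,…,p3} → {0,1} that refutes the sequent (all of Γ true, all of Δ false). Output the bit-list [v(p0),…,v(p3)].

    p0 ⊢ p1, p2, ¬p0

Enumerate valuations to refute Γ ⊢ Δ:
  v=0000: Γ:[p0=F] Δ:[p1=F, p2=F, ¬p0=T] refutes=False
  v=0001: Γ:[p0=F] Δ:[p1=F, p2=F, ¬p0=T] refutes=False
  v=0010: Γ:[p0=F] Δ:[p1=F, p2=T, ¬p0=T] refutes=False
  v=0011: Γ:[p0=F] Δ:[p1=F, p2=T, ¬p0=T] refutes=False
  v=0100: Γ:[p0=F] Δ:[p1=T, p2=F, ¬p0=T] refutes=False
  v=0101: Γ:[p0=F] Δ:[p1=T, p2=F, ¬p0=T] refutes=False
  v=0110: Γ:[p0=F] Δ:[p1=T, p2=T, ¬p0=T] refutes=False
  v=0111: Γ:[p0=F] Δ:[p1=T, p2=T, ¬p0=T] refutes=False
  v=1000: Γ:[p0=T] Δ:[p1=F, p2=F, ¬p0=F] refutes=True  ← countermodel

Result: [1, 0, 0, 0]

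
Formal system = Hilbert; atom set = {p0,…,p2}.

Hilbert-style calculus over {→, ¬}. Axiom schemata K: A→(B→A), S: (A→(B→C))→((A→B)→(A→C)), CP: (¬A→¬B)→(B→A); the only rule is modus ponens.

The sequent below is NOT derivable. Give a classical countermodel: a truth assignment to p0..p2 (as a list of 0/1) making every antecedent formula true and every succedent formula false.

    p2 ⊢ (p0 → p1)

Enumerate valuations to refute Γ ⊢ Δ:
  v=000: Γ:[p2=F] Δ:[(p0 → p1)=T] refutes=False
  v=001: Γ:[p2=T] Δ:[(p0 → p1)=T] refutes=False
  v=010: Γ:[p2=F] Δ:[(p0 → p1)=T] refutes=False
  v=011: Γ:[p2=T] Δ:[(p0 → p1)=T] refutes=False
  v=100: Γ:[p2=F] Δ:[(p0 → p1)=F] refutes=False
  v=101: Γ:[p2=T] Δ:[(p0 → p1)=F] refutes=True  ← countermodel

Result: [1, 0, 1]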